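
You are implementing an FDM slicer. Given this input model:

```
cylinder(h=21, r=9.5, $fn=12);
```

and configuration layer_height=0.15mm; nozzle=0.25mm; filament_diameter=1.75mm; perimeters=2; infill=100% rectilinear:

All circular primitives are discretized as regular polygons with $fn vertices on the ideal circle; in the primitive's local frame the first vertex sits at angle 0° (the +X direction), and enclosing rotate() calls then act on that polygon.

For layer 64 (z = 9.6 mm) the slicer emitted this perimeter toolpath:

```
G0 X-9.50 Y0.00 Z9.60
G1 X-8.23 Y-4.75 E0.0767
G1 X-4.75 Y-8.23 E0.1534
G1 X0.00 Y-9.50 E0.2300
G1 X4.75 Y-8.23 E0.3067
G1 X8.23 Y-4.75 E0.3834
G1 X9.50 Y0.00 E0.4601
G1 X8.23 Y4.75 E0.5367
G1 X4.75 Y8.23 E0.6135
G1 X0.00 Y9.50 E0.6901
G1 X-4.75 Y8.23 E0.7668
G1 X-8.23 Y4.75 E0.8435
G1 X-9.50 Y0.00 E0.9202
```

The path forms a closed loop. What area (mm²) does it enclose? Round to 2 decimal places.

Apply the shoelace formula to the sequence of (X, Y) vertices; enclosed area = 270.84 mm².

270.84 mm²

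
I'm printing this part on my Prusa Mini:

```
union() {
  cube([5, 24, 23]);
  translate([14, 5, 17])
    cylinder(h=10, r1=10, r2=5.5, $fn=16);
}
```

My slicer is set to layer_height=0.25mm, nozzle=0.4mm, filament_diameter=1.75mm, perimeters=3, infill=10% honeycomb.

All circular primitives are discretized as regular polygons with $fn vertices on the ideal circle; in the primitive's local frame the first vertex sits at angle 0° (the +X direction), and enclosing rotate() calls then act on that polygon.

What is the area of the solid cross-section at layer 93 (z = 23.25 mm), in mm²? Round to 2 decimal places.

At z = 23.25 mm: the cube is not intersected at this z (z outside [0, 23]); the cone at (14, 5) (r1=10→r2=5.5) has section circumradius 7.188 here — a regular 16-gon (area = (16/2)·7.188²·sin(360°/16) = 158.16 mm²); Combining (union): only the cone at (14, 5) is present, so the union is just that shape — area = 158.16 mm². Overall, the cross-section is a single solid region. Net area = 158.16 mm².

158.16 mm²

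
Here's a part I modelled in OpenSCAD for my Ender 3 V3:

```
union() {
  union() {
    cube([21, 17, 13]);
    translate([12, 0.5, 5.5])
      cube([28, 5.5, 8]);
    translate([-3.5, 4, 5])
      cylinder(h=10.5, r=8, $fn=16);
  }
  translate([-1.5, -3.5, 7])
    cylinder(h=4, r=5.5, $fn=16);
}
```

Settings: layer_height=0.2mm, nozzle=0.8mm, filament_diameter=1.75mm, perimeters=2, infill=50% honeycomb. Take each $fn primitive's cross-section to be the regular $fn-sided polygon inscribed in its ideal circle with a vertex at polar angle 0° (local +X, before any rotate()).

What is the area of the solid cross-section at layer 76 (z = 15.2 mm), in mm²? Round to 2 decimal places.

195.93 mm²

At z = 15.2 mm: the cube does not reach this height (z outside [0, 13]); the cube at (12, 0.5) is absent (z outside [5.5, 13.5]); the r=8 cylinder at (-3.5, 4) contributes a regular 16-gon of circumradius 8 (area = (16/2)·8.000²·sin(360°/16) = 195.93 mm²); Combining (union): only the r=8 cylinder at (-3.5, 4) is present, so the union is just that shape — area = 195.93 mm²; the cylinder at (-1.5, -3.5) is not intersected at this z (z outside [7, 11]); Taking the union: only the result so far is present, so the union is just that shape — area = 195.93 mm². Overall, the cross-section is a single solid region. Net area = 195.93 mm².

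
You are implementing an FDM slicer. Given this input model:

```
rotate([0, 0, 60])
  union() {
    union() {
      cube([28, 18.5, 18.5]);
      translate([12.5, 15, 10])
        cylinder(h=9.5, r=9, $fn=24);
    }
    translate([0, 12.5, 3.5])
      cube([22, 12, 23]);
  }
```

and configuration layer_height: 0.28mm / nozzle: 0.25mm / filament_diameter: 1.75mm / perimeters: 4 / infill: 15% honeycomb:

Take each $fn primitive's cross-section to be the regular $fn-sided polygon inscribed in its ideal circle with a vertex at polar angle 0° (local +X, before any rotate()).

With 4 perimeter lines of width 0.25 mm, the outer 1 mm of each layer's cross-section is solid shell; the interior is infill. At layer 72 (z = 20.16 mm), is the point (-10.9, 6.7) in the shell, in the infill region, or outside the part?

shell

At z = 20.16 mm: the cube is not intersected at this z (z outside [0, 18.5]); the cylinder at (12.5, 15) does not reach this height (z outside [10, 19.5]); Taking the union: nothing is present at this height; the 22×12 cube at (0, 12.5) contributes its full rectangle; Merging all regions: only the 22×12 cube at (0, 12.5) is present, so the union is just that shape — 1 connected region; (whole slice rotated 60° about Z — lengths, areas and connectivity unchanged). Overall, the cross-section is a single solid region. Undo the 60° rotation: the query point maps to (0.352, 12.790) in the un-rotated model frame. The nearest boundary edge runs (0.00, 12.50)→(22.00, 12.50); distance from the point to it = 0.29 mm. The point is inside the cross-section, 0.29 mm from the nearest boundary — within the 1 mm shell band (4 × 0.25).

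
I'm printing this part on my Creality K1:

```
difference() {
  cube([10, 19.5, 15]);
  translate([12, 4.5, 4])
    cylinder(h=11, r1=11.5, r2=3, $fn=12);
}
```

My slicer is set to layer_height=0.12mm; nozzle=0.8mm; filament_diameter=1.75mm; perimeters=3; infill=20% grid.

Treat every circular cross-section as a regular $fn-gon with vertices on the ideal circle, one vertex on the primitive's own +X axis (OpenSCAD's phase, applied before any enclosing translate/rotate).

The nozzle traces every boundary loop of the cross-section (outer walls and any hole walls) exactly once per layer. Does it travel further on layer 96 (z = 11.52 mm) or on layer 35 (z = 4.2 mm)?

layer 96 (z = 11.52 mm)

Layer 96 (z = 11.52): the 10×19.5 cube contributes its full rectangle (perimeter 59.00 mm); the cone at (12, 4.5) (r1=11.5→r2=3) has section circumradius 5.689 here — a regular 12-gon (perimeter = 2·12·5.689·sin(180°/12) = 35.34 mm); After the difference (first − rest): starting from the 10×19.5 cube, the cone at (12, 4.5) partially overlaps it — only the 26.32 mm² overlap (of its 97.10 mm²) is removed, clipping the outline — boundary = 60.13 mm. So its perimeter = 60.13 mm. Layer 35 (z = 4.2): the 10×19.5 cube contributes its full rectangle (perimeter 59.00 mm); the cone at (12, 4.5): at t=0.018 of its height the radius interpolates to r₁+(r₂−r₁)t = 11.345, giving a regular 12-gon of that circumradius (perimeter = 2·12·11.345·sin(180°/12) = 70.47 mm); After the difference (first − rest): starting from the 10×19.5 cube, the cone at (12, 4.5) partially overlaps it — only the 113.73 mm² overlap (of its 386.16 mm²) is removed, clipping the outline — boundary = 55.76 mm. So its perimeter = 55.76 mm. Layer 96 is larger (60.13 vs 55.76 mm).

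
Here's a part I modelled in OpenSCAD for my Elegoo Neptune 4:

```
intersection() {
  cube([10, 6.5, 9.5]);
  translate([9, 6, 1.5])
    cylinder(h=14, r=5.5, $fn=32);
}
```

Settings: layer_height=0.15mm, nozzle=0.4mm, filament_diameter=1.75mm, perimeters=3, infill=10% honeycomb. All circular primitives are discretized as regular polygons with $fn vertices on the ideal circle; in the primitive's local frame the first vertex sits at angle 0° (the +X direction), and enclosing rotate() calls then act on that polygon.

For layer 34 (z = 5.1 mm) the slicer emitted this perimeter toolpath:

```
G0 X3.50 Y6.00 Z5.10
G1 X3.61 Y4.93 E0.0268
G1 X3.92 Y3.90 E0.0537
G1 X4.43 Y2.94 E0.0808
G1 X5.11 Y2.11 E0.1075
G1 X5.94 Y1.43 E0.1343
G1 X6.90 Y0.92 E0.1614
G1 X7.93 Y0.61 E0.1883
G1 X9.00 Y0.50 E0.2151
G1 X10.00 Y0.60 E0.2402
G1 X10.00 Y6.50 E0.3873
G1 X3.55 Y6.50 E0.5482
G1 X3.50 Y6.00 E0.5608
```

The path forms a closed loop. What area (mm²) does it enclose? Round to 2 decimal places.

Apply the shoelace formula to the sequence of (X, Y) vertices; enclosed area = 32.28 mm².

32.28 mm²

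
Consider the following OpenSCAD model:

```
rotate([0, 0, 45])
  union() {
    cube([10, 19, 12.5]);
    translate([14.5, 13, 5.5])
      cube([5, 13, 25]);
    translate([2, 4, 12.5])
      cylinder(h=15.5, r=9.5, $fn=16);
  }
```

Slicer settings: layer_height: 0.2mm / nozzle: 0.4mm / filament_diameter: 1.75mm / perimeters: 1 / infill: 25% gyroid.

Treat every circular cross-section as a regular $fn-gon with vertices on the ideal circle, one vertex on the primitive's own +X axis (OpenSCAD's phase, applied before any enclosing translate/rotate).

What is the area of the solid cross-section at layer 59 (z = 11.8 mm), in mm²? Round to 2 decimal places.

255.00 mm²

At z = 11.8 mm: the cube (footprint 10×19) is included at this height (area 190.00 mm²); the cube at (14.5, 13) (footprint 5×13) is included at this height (area 65.00 mm²); the cylinder at (2, 4) is absent (z outside [12.5, 28]); Taking the union: the 2 present regions are separate (no shared area or edge), so areas and boundary lengths simply add and each stays a separate island — area = 255.00 mm²; (whole slice rotated 45° about Z — lengths, areas and connectivity unchanged). Overall, the cross-section has 2 separate islands. Net area = 255.00 mm².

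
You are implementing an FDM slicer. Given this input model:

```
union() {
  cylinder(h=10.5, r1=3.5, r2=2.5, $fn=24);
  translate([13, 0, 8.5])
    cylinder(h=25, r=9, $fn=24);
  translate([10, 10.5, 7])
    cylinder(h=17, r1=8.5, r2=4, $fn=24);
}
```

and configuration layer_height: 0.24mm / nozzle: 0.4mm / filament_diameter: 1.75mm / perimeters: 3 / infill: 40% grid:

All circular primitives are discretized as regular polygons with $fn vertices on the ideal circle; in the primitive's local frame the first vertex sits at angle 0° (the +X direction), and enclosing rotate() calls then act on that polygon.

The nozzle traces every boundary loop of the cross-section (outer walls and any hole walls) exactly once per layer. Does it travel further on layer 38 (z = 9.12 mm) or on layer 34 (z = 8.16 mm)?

Layer 38 (z = 9.12): the cone contributes a regular 24-gon of circumradius 2.631 (interpolated between r1=3.5 and r2=2.5 at t=0.869) (perimeter = 2·24·2.631·sin(180°/24) = 16.49 mm); the cylinder at (13, 0): section is a regular 24-gon, circumradius r=9 (perimeter = 2·24·9.000·sin(180°/24) = 56.39 mm); the cone at (10, 10.5) contributes a regular 24-gon of circumradius 7.939 (interpolated between r1=8.5 and r2=4 at t=0.125) (perimeter = 2·24·7.939·sin(180°/24) = 49.74 mm); Combining (union): the regions partially overlap (shared area 52.54 mm²), so the edge portions inside another operand are dropped and the merged outline is re-measured after clipping — boundary = 93.43 mm. So its perimeter = 93.43 mm. Layer 34 (z = 8.16): the cone (r1=3.5→r2=2.5) has section circumradius 2.723 here — a regular 24-gon (perimeter = 2·24·2.723·sin(180°/24) = 17.06 mm); the cylinder at (13, 0) is absent (z outside [8.5, 33.5]); the cone at (10, 10.5) contributes a regular 24-gon of circumradius 8.193 (interpolated between r1=8.5 and r2=4 at t=0.068) (perimeter = 2·24·8.193·sin(180°/24) = 51.33 mm); Taking the union: the 2 present regions are separate (no shared area or edge), so areas and boundary lengths simply add and each stays a separate island — boundary = 68.39 mm. So its perimeter = 68.39 mm. Layer 38 is larger (93.43 vs 68.39 mm).

layer 38 (z = 9.12 mm)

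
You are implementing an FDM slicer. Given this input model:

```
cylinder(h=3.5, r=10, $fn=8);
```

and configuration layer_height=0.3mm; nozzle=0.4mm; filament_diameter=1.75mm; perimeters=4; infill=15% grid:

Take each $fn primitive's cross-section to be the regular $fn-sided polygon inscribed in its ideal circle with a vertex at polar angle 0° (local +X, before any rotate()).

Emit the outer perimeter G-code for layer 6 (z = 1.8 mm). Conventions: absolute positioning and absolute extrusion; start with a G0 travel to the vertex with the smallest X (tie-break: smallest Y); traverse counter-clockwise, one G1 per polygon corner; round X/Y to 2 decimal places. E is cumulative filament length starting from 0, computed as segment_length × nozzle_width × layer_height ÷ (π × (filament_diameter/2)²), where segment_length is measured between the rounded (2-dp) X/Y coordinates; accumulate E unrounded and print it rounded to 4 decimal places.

G0 X-10.00 Y0.00 Z1.80
G1 X-7.07 Y-7.07 E0.3818
G1 X0.00 Y-10.00 E0.7636
G1 X7.07 Y-7.07 E1.1454
G1 X10.00 Y0.00 E1.5273
G1 X7.07 Y7.07 E1.9091
G1 X0.00 Y10.00 E2.2909
G1 X-7.07 Y7.07 E2.6727
G1 X-10.00 Y0.00 E3.0545

At z = 1.8 mm: the cylinder: section is a regular 8-gon, circumradius r=10. The outline is a single polygon with 8 vertices. Extrusion per mm of travel: 0.4 × 0.3 / (π × 0.875²) = 0.049890. Accumulating E over each segment gives final E = 3.0545.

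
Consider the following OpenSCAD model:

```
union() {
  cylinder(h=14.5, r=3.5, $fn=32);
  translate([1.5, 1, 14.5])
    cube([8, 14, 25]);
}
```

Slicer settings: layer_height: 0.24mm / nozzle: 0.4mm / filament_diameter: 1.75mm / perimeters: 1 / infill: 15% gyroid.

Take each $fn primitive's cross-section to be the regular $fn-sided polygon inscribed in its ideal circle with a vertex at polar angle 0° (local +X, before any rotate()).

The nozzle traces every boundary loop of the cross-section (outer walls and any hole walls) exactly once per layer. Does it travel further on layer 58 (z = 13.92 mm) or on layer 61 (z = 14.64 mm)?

layer 61 (z = 14.64 mm)

Layer 58 (z = 13.92): the r=3.5 cylinder contributes a regular 32-gon of circumradius 3.5 (perimeter = 2·32·3.500·sin(180°/32) = 21.96 mm); the cube at (1.5, 1) is absent (z outside [14.5, 39.5]); Combining (union): only the r=3.5 cylinder is present, so the union is just that shape — boundary = 21.96 mm. So its perimeter = 21.96 mm. Layer 61 (z = 14.64): the cylinder does not reach this height (z outside [0, 14.5]); the cube at (1.5, 1) (footprint 8×14) is included at this height (perimeter 44.00 mm); Taking the union: only the 8×14 cube at (1.5, 1) is present, so the union is just that shape — boundary = 44.00 mm. So its perimeter = 44.00 mm. Layer 61 is larger (44.00 vs 21.96 mm).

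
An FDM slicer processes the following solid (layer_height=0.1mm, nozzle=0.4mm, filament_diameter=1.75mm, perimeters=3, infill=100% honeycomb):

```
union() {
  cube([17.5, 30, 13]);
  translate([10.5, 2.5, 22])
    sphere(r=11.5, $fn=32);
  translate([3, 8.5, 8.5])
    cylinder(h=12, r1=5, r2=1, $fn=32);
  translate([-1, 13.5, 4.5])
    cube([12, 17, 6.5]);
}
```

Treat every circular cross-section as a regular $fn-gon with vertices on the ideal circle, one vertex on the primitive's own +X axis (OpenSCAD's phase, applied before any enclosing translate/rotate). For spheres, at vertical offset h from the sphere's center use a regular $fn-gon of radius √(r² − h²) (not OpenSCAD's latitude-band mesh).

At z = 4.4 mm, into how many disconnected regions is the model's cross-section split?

1

At z = 4.4 mm: the 17.5×30 cube contributes its full rectangle; the sphere at (10.5, 2.5) is absent (|z−center|=17.600 > r=11.5); the cone at (3, 8.5) is absent (z outside [8.5, 20.5]); the cube at (-1, 13.5) is not intersected at this z (z outside [4.5, 11]); Taking the union: only the 17.5×30 cube is present, so the union is just that shape — 1 connected region. The result has 1 disconnected region.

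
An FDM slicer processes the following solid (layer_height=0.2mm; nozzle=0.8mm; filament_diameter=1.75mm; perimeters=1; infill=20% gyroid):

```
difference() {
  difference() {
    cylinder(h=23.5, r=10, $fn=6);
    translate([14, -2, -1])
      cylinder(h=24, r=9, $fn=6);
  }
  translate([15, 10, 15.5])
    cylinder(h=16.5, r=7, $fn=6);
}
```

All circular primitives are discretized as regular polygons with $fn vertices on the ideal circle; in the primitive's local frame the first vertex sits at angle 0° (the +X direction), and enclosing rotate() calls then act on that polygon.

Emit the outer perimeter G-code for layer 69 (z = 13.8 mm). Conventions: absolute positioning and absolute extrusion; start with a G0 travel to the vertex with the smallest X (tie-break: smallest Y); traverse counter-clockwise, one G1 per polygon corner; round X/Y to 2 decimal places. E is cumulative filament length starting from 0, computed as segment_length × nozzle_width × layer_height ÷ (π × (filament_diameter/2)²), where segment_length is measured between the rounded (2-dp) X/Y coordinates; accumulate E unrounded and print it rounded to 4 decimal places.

G0 X-10.00 Y0.00 Z13.80
G1 X-5.00 Y-8.66 E0.6652
G1 X5.00 Y-8.66 E1.3304
G1 X6.92 Y-5.33 E1.5861
G1 X5.00 Y-2.00 E1.8418
G1 X8.08 Y3.33 E2.2513
G1 X5.00 Y8.66 E2.6608
G1 X-5.00 Y8.66 E3.3260
G1 X-10.00 Y0.00 E3.9912

At z = 13.8 mm: the cylinder: section is a regular 6-gon, circumradius r=10; the cylinder at (14, -2): section is a regular 6-gon, circumradius r=9; Taking the first minus the rest: starting from the r=10 cylinder, the r=9 cylinder at (14, -2) partially overlaps it — only the 20.50 mm² overlap (of its 210.44 mm²) is removed, clipping the outline — 1 connected region; the cylinder at (15, 10) is absent (z outside [15.5, 32]); Taking the first minus the rest: none of the subtracted shapes is present at this height, so the result so far is unchanged — 1 connected region. The outline is a single polygon with 8 vertices. Extrusion per mm of travel: 0.8 × 0.2 / (π × 0.875²) = 0.066520. Accumulating E over each segment gives final E = 3.9912.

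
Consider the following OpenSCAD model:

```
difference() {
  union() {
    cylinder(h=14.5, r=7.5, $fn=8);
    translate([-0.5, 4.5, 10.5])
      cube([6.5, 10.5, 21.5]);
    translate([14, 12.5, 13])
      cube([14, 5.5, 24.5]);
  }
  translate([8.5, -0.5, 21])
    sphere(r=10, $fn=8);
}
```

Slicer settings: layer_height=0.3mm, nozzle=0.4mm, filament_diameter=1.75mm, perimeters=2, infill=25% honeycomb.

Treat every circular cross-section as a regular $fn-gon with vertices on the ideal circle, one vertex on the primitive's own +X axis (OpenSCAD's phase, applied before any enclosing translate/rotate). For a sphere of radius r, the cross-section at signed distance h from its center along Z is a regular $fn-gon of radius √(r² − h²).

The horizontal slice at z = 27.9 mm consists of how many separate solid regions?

2

At z = 27.9 mm: the cylinder is not intersected at this z (z outside [0, 14.5]); the cube at (-0.5, 4.5) (footprint 6.5×10.5) is included at this height; the 14×5.5 cube at (14, 12.5) contributes its full rectangle; Taking the union: the 2 present regions are separate (no shared area or edge), so areas and boundary lengths simply add and each stays a separate island — 2 connected regions; the r=10 sphere at (8.5, -0.5) contributes a regular 8-gon of circumradius √(10²−6.9²) = 7.238; After the difference (first − rest): starting from the result so far, the r=10 sphere at (8.5, -0.5) partially overlaps it — only the 1.73 mm² overlap (of its 148.18 mm²) is removed, clipping the outline — 2 connected regions. The result has 2 disconnected regions.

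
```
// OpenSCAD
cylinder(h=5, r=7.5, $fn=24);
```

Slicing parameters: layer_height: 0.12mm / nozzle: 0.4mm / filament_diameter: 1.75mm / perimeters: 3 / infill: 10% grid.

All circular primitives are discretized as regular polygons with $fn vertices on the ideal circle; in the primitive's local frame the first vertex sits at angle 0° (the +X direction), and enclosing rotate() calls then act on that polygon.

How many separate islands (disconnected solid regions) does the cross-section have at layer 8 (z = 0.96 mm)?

At z = 0.96 mm: the r=7.5 cylinder gives a regular 24-gon of circumradius 7.5 (constant along its height). Overall, the cross-section is a single solid region. Island count = 1.

1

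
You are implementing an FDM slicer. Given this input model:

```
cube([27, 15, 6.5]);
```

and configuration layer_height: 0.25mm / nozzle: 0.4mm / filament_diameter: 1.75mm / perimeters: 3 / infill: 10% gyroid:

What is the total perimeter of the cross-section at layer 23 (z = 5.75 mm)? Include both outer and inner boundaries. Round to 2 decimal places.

At z = 5.75 mm: the cube is present — its section is the full 27×15 rectangle (perimeter 84.00 mm). Overall, the cross-section is a single solid region. Total boundary length (outer) = 84.00 mm.

84.00 mm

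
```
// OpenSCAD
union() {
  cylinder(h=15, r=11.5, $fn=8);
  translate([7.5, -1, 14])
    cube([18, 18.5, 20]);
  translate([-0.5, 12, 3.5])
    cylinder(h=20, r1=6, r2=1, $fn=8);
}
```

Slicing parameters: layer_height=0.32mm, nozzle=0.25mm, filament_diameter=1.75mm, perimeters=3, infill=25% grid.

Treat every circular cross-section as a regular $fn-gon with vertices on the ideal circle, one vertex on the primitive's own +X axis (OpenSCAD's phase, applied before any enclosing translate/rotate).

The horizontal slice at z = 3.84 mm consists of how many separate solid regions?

1

At z = 3.84 mm: the r=11.5 cylinder gives a regular 8-gon of circumradius 11.5 (constant along its height); the cube at (7.5, -1) is absent (z outside [14, 34]); the cone at (-0.5, 12): at t=0.017 of its height the radius interpolates to r₁+(r₂−r₁)t = 5.915, giving a regular 8-gon of that circumradius; Combining (union): the regions partially overlap (shared area 32.06 mm²), so overlapping operands fuse into one piece — 1 connected region. The result has 1 disconnected region.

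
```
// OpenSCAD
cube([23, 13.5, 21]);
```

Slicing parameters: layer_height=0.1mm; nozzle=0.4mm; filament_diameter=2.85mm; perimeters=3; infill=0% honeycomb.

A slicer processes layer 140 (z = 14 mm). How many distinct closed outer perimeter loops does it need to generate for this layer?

1

At z = 14 mm: the cube (footprint 23×13.5) is included at this height. The result has 1 disconnected region.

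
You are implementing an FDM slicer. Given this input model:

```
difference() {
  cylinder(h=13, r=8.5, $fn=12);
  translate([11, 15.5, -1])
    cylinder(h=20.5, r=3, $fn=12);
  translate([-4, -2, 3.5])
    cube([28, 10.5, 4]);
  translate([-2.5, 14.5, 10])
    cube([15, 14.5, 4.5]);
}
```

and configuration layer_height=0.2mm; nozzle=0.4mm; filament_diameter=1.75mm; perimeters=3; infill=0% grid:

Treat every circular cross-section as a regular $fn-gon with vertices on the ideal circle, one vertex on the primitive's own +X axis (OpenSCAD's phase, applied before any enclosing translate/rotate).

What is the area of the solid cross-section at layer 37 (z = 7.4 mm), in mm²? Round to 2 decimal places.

At z = 7.4 mm: the cylinder: section is a regular 12-gon, circumradius r=8.5 (area = (12/2)·8.500²·sin(360°/12) = 216.75 mm²); the r=3 cylinder at (11, 15.5) contributes a regular 12-gon of circumradius 3 (area = (12/2)·3.000²·sin(360°/12) = 27.00 mm²); the cube at (-4, -2) (footprint 28×10.5) is included at this height (area 294.00 mm²); the cube at (-2.5, 14.5) is absent (z outside [10, 14.5]); Taking the first minus the rest: starting from the r=8.5 cylinder (216.75 mm²), the r=3 cylinder at (11, 15.5) misses the remaining region (no effect); the 28×10.5 cube at (-4, -2) partially overlaps it — only the 110.51 mm² overlap (of its 294.00 mm²) is removed, clipping the outline — area = 106.24 mm². Overall, the cross-section is a single solid region. Net area = 106.24 mm².

106.24 mm²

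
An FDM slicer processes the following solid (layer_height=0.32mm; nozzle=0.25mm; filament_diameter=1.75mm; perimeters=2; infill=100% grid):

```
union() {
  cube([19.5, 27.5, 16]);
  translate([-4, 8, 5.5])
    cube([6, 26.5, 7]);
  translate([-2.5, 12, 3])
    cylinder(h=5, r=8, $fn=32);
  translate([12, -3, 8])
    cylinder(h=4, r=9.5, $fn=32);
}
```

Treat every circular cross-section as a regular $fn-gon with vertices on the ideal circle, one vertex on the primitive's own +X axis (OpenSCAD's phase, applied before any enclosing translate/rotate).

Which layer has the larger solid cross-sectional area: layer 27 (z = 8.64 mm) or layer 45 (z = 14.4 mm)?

Layer 27 (z = 8.64): the cube (footprint 19.5×27.5) is included at this height (area 536.25 mm²); the 6×26.5 cube at (-4, 8) contributes its full rectangle (area 159.00 mm²); the cylinder at (-2.5, 12) is absent (z outside [3, 8]); the cylinder at (12, -3): section is a regular 32-gon, circumradius r=9.5 (area = (32/2)·9.500²·sin(360°/32) = 281.71 mm²); Merging all regions: the regions partially overlap — summed areas 976.96 mm² minus the doubly-counted overlap 121.67 mm² gives 855.30 mm² — area = 855.30 mm². So its area = 855.30 mm². Layer 45 (z = 14.4): the cube (footprint 19.5×27.5) is included at this height (area 536.25 mm²); the cube at (-4, 8) does not reach this height (z outside [5.5, 12.5]); the cylinder at (-2.5, 12) is not intersected at this z (z outside [3, 8]); the cylinder at (12, -3) is not intersected at this z (z outside [8, 12]); Combining (union): only the 19.5×27.5 cube is present, so the union is just that shape — area = 536.25 mm². So its area = 536.25 mm². Layer 27 is larger (855.30 vs 536.25 mm²).

layer 27 (z = 8.64 mm)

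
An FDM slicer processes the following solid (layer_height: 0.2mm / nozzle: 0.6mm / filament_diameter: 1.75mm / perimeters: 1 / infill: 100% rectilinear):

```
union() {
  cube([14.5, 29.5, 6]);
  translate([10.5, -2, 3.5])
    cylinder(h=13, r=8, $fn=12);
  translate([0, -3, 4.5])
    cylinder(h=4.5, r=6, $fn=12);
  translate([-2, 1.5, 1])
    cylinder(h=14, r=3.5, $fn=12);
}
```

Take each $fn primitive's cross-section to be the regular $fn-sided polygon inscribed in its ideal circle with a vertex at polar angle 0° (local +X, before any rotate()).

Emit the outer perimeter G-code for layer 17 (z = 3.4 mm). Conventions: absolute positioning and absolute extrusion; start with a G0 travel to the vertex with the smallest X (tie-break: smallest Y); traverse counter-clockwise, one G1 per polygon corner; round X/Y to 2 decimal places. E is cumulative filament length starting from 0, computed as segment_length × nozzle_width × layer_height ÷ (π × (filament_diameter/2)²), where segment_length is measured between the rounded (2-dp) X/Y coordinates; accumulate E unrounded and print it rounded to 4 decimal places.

G0 X-5.50 Y1.50 Z3.40
G1 X-5.03 Y-0.25 E0.0904
G1 X-3.75 Y-1.53 E0.1807
G1 X-2.00 Y-2.00 E0.2711
G1 X-0.25 Y-1.53 E0.3615
G1 X1.03 Y-0.25 E0.4518
G1 X1.10 Y0.00 E0.4648
G1 X14.50 Y0.00 E1.1333
G1 X14.50 Y29.50 E2.6051
G1 X0.00 Y29.50 E3.3285
G1 X0.00 Y4.28 E4.5867
G1 X-0.25 Y4.53 E4.6043
G1 X-2.00 Y5.00 E4.6947
G1 X-3.75 Y4.53 E4.7852
G1 X-5.03 Y3.25 E4.8755
G1 X-5.50 Y1.50 E4.9659

At z = 3.4 mm: the 14.5×29.5 cube contributes its full rectangle; the cylinder at (10.5, -2) is absent (z outside [3.5, 16.5]); the cylinder at (0, -3) is not intersected at this z (z outside [4.5, 9]); the r=3.5 cylinder at (-2, 1.5) contributes a regular 12-gon of circumradius 3.5; Merging all regions: the regions partially overlap (shared area 4.69 mm²), so overlapping operands fuse into one piece — 1 connected region. The outline is a single polygon with 15 vertices. Extrusion per mm of travel: 0.6 × 0.2 / (π × 0.875²) = 0.049890. Accumulating E over each segment gives final E = 4.9659.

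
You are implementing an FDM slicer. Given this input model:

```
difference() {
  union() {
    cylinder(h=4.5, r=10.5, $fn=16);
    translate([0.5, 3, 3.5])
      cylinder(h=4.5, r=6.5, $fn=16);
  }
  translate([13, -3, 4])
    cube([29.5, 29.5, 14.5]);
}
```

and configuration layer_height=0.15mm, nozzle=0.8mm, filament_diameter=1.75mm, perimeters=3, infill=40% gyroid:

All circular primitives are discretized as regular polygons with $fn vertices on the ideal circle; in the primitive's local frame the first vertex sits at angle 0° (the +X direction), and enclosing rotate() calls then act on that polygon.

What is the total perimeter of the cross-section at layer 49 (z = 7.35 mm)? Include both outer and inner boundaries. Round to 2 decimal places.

At z = 7.35 mm: the cylinder does not reach this height (z outside [0, 4.5]); the r=6.5 cylinder at (0.5, 3) contributes a regular 16-gon of circumradius 6.5 (perimeter = 2·16·6.500·sin(180°/16) = 40.58 mm); Taking the union: only the r=6.5 cylinder at (0.5, 3) is present, so the union is just that shape — boundary = 40.58 mm; the cube at (13, -3) (footprint 29.5×29.5) is included at this height (perimeter 118.00 mm); After the difference (first − rest): starting from that combined region, the 29.5×29.5 cube at (13, -3) misses the remaining region (no effect) — boundary = 40.58 mm. Overall, the cross-section is a single solid region. Total boundary length (outer) = 40.58 mm.

40.58 mm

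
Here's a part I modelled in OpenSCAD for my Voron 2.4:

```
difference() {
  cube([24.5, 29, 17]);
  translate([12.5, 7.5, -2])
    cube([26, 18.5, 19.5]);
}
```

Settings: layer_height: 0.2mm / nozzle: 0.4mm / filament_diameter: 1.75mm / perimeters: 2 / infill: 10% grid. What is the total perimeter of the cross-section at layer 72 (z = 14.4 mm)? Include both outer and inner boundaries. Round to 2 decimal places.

At z = 14.4 mm: the 24.5×29 cube contributes its full rectangle (perimeter 107.00 mm); the cube at (12.5, 7.5) (footprint 26×18.5) is included at this height (perimeter 89.00 mm); Taking the first minus the rest: starting from the 24.5×29 cube, the 26×18.5 cube at (12.5, 7.5) partially overlaps it — only the 222.00 mm² overlap (of its 481.00 mm²) is removed, clipping the outline — boundary = 131.00 mm. Overall, the cross-section is a single solid region. Total boundary length (outer) = 131.00 mm.

131.00 mm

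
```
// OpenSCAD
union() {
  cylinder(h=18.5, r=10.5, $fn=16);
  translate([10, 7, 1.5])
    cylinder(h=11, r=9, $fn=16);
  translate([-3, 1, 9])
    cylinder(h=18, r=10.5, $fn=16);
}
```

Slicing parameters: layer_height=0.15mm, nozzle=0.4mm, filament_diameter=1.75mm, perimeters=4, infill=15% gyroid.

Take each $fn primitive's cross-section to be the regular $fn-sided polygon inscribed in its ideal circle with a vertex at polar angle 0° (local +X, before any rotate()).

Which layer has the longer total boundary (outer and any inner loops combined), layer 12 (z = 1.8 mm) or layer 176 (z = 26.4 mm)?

layer 12 (z = 1.8 mm)

Layer 12 (z = 1.8): the cylinder: section is a regular 16-gon, circumradius r=10.5 (perimeter = 2·16·10.500·sin(180°/16) = 65.55 mm); the cylinder at (10, 7): section is a regular 16-gon, circumradius r=9 (perimeter = 2·16·9.000·sin(180°/16) = 56.19 mm); the cylinder at (-3, 1) is absent (z outside [9, 27]); Merging all regions: the regions partially overlap (shared area 72.53 mm²), so the edge portions inside another operand are dropped and the merged outline is re-measured after clipping — boundary = 87.60 mm. So its perimeter = 87.60 mm. Layer 176 (z = 26.4): the cylinder is absent (z outside [0, 18.5]); the cylinder at (10, 7) is not intersected at this z (z outside [1.5, 12.5]); the r=10.5 cylinder at (-3, 1) contributes a regular 16-gon of circumradius 10.5 (perimeter = 2·16·10.500·sin(180°/16) = 65.55 mm); Combining (union): only the r=10.5 cylinder at (-3, 1) is present, so the union is just that shape — boundary = 65.55 mm. So its perimeter = 65.55 mm. Layer 12 is larger (87.60 vs 65.55 mm).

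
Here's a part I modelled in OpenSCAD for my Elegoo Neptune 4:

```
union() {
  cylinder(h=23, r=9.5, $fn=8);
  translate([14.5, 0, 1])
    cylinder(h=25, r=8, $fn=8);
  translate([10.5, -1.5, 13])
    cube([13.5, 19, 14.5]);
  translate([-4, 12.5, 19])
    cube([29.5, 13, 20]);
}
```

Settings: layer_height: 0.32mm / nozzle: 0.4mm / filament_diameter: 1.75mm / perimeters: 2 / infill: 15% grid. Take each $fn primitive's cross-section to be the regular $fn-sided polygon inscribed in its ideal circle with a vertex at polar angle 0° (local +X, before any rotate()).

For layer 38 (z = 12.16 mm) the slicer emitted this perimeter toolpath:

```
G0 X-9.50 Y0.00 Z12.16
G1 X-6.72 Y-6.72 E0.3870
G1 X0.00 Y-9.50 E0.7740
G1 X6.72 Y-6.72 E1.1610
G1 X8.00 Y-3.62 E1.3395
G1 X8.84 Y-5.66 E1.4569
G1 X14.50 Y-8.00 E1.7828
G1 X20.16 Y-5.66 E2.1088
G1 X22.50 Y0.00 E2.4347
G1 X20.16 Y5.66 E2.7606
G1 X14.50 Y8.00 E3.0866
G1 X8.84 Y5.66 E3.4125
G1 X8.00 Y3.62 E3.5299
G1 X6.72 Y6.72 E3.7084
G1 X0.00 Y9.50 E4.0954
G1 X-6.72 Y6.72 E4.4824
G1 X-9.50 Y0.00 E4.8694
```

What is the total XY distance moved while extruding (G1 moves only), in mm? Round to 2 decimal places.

91.50 mm

Sum the Euclidean lengths of each G1 segment: total = 91.50 mm.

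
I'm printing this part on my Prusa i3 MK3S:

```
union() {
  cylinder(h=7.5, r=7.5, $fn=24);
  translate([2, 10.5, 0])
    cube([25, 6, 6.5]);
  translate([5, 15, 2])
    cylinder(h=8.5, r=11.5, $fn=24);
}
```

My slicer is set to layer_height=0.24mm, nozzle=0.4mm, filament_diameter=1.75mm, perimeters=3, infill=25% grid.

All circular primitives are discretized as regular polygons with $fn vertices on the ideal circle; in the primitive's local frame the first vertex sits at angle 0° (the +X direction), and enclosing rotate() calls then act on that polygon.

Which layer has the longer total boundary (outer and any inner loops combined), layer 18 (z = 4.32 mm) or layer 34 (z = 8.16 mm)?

Layer 18 (z = 4.32): the r=7.5 cylinder gives a regular 24-gon of circumradius 7.5 (constant along its height) (perimeter = 2·24·7.500·sin(180°/24) = 46.99 mm); the cube at (2, 10.5) (footprint 25×6) is included at this height (perimeter 62.00 mm); the r=11.5 cylinder at (5, 15) gives a regular 24-gon of circumradius 11.5 (constant along its height) (perimeter = 2·24·11.500·sin(180°/24) = 72.05 mm); Combining (union): the regions partially overlap (shared area 106.18 mm²), so the edge portions inside another operand are dropped and the merged outline is re-measured after clipping — boundary = 119.66 mm. So its perimeter = 119.66 mm. Layer 34 (z = 8.16): the cylinder is not intersected at this z (z outside [0, 7.5]); the cube at (2, 10.5) is not intersected at this z (z outside [0, 6.5]); the r=11.5 cylinder at (5, 15) gives a regular 24-gon of circumradius 11.5 (constant along its height) (perimeter = 2·24·11.500·sin(180°/24) = 72.05 mm); Combining (union): only the r=11.5 cylinder at (5, 15) is present, so the union is just that shape — boundary = 72.05 mm. So its perimeter = 72.05 mm. Layer 18 is larger (119.66 vs 72.05 mm).

layer 18 (z = 4.32 mm)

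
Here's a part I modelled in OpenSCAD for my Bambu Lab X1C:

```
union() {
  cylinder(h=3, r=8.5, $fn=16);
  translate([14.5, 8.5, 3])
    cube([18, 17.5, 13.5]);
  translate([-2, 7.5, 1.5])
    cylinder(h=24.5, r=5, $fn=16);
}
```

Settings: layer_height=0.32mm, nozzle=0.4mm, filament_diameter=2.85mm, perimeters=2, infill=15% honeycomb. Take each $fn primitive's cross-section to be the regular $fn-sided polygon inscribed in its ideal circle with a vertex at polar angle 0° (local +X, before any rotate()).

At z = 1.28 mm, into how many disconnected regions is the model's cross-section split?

1

At z = 1.28 mm: the r=8.5 cylinder gives a regular 16-gon of circumradius 8.5 (constant along its height); the cube at (14.5, 8.5) is not intersected at this z (z outside [3, 16.5]); the cylinder at (-2, 7.5) is absent (z outside [1.5, 26]); Merging all regions: only the r=8.5 cylinder is present, so the union is just that shape — 1 connected region. The result has 1 disconnected region.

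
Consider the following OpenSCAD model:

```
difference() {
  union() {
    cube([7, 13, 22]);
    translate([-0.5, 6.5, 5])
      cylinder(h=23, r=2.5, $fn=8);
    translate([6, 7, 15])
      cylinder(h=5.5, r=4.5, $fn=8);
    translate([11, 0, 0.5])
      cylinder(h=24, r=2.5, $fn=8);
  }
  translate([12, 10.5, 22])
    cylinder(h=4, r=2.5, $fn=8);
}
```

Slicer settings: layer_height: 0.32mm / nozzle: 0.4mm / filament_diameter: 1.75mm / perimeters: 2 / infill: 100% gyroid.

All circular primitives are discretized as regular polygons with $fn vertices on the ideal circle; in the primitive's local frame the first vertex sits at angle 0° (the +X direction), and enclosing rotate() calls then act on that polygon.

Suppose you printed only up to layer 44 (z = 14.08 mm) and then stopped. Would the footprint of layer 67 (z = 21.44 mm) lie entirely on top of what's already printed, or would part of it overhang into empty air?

Compare the two slices. At z = 14.08: the cube is present — its section is the full 7×13 rectangle (area 91.00 mm²); the cylinder at (-0.5, 6.5): section is a regular 8-gon, circumradius r=2.5 (area = (8/2)·2.500²·sin(360°/8) = 17.68 mm²); the cylinder at (6, 7) is not intersected at this z (z outside [15, 20.5]); the cylinder at (11, 0): section is a regular 8-gon, circumradius r=2.5 (area = (8/2)·2.500²·sin(360°/8) = 17.68 mm²); Taking the union: the regions partially overlap — summed areas 126.36 mm² minus the doubly-counted overlap 6.44 mm² gives 119.91 mm² — area = 119.91 mm²; the cylinder at (12, 10.5) does not reach this height (z outside [22, 26]); After the difference (first − rest): none of the subtracted shapes is present at this height, so that combined region is unchanged — area = 119.91 mm². At z = 21.44: the cube is present — its section is the full 7×13 rectangle (area 91.00 mm²); the r=2.5 cylinder at (-0.5, 6.5) contributes a regular 8-gon of circumradius 2.5 (area = (8/2)·2.500²·sin(360°/8) = 17.68 mm²); the cylinder at (6, 7) is not intersected at this z (z outside [15, 20.5]); the cylinder at (11, 0): section is a regular 8-gon, circumradius r=2.5 (area = (8/2)·2.500²·sin(360°/8) = 17.68 mm²); Combining (union): the regions partially overlap — summed areas 126.36 mm² minus the doubly-counted overlap 6.44 mm² gives 119.91 mm² — area = 119.91 mm²; the cylinder at (12, 10.5) is not intersected at this z (z outside [22, 26]); After the difference (first − rest): none of the subtracted shapes is present at this height, so the result so far is unchanged — area = 119.91 mm². Checking containment: the cross-section at z = 21.44 is a subset of the cross-section at z = 14.08.

entirely on top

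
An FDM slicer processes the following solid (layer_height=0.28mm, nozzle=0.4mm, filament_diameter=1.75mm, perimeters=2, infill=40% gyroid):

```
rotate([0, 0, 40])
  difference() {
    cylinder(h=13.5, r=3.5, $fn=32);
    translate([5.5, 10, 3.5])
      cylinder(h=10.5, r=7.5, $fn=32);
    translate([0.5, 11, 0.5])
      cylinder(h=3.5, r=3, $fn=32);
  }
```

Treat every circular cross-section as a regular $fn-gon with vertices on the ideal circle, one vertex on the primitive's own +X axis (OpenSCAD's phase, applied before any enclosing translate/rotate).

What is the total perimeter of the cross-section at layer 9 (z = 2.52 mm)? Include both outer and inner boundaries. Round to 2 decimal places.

21.96 mm

At z = 2.52 mm: the r=3.5 cylinder gives a regular 32-gon of circumradius 3.5 (constant along its height) (perimeter = 2·32·3.500·sin(180°/32) = 21.96 mm); the cylinder at (5.5, 10) does not reach this height (z outside [3.5, 14]); the r=3 cylinder at (0.5, 11) contributes a regular 32-gon of circumradius 3 (perimeter = 2·32·3.000·sin(180°/32) = 18.82 mm); Taking the first minus the rest: starting from the r=3.5 cylinder, the r=3 cylinder at (0.5, 11) misses the remaining region (no effect) — boundary = 21.96 mm; (rotated 40° about Z; rotation is an isometry so areas/perimeters/island counts are preserved). Overall, the cross-section is a single solid region. Total boundary length (outer) = 21.96 mm.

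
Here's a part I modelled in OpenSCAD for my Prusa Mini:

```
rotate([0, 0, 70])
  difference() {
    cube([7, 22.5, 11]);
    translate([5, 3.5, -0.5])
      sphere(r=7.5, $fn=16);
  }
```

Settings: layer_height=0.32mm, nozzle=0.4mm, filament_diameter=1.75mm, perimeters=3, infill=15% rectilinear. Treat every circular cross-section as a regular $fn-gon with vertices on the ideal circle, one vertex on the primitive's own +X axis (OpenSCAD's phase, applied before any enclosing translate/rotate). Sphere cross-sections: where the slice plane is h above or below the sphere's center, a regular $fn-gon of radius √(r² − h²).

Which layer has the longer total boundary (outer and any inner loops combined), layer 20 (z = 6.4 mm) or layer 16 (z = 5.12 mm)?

layer 20 (z = 6.4 mm)

Layer 20 (z = 6.4): the 7×22.5 cube contributes its full rectangle (perimeter 59.00 mm); the sphere at (5, 3.5): section is a regular 16-gon, circumradius = √(r²−h²) = √(7.5²−6.9²) = 2.939 (perimeter = 2·16·2.939·sin(180°/16) = 18.35 mm); Subtracting the remaining from the first: starting from the 7×22.5 cube, the r=7.5 sphere at (5, 3.5) partially overlaps it — only the 23.83 mm² overlap (of its 26.45 mm²) is removed, clipping the outline — boundary = 68.31 mm; (whole slice rotated 70° about Z — lengths, areas and connectivity unchanged). So its perimeter = 68.31 mm. Layer 16 (z = 5.12): the cube is present — its section is the full 7×22.5 rectangle (perimeter 59.00 mm); the sphere at (5, 3.5): section is a regular 16-gon, circumradius = √(r²−h²) = √(7.5²−5.62²) = 4.966 (perimeter = 2·16·4.966·sin(180°/16) = 31.00 mm); After the difference (first − rest): starting from the 7×22.5 cube, the r=7.5 sphere at (5, 3.5) partially overlaps it — only the 50.97 mm² overlap (of its 75.51 mm²) is removed, clipping the outline — boundary = 59.13 mm; (rotated 70° about Z; rotation is an isometry so areas/perimeters/island counts are preserved). So its perimeter = 59.13 mm. Layer 20 is larger (68.31 vs 59.13 mm).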